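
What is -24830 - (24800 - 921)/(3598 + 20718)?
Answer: -603790159/24316 ≈ -24831.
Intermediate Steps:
-24830 - (24800 - 921)/(3598 + 20718) = -24830 - 23879/24316 = -603790159/24316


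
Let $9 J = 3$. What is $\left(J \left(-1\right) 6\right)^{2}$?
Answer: $4$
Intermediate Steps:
$J = \frac{1}{3}$ ($J = \frac{1}{9} \cdot 3 = \frac{1}{3} \approx 0.33333$)
$\left(J \left(-1\right) 6\right)^{2} = \left(\frac{1}{3} \left(-1\right) 6\right)^{2} = \left(\left(- \frac{1}{3}\right) 6\right)^{2} = \left(-2\right)^{2} = 4$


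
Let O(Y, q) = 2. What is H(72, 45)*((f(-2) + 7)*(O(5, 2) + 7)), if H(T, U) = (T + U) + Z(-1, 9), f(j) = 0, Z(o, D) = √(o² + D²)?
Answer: 7371 + 63*√82 ≈ 7941.5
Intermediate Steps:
Z(o, D) = √(D² + o²)
H(T, U) = T + U + √82 (H(T, U) = (T + U) + √(9² + (-1)²) = (T + U) + √(81 + 1) = (T + U) + √82 = T + U + √82)
H(72, 45)*((f(-2) + 7)*(O(5, 2) + 7)) = (72 + 45 + √82)*((0 + 7)*(2 + 7)) = (117 + √82)*(7*9) = (117 + √82)*63 = 7371 + 63*√82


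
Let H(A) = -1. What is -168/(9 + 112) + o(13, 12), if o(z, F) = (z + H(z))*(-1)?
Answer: -1620/121 ≈ -13.388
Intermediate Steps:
o(z, F) = 1 - z (o(z, F) = (z - 1)*(-1) = (-1 + z)*(-1) = 1 - z)
-168/(9 + 112) + o(13, 12) = -168/(9 + 112) + (1 - 1*13) = -168/121 + (1 - 13) = -168*1/121 - 12 = -168/121 - 12 = -1620/121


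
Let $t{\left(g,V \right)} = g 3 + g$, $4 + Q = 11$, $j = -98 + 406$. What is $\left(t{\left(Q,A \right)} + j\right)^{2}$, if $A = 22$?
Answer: $112896$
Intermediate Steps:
$j = 308$
$Q = 7$ ($Q = -4 + 11 = 7$)
$t{\left(g,V \right)} = 4 g$ ($t{\left(g,V \right)} = 3 g + g = 4 g$)
$\left(t{\left(Q,A \right)} + j\right)^{2} = \left(4 \cdot 7 + 308\right)^{2} = \left(28 + 308\right)^{2} = 336^{2} = 112896$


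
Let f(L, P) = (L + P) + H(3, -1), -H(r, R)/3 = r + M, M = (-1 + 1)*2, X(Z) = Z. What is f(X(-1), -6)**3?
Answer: -4096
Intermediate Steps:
M = 0 (M = 0*2 = 0)
H(r, R) = -3*r (H(r, R) = -3*(r + 0) = -3*r)
f(L, P) = -9 + L + P (f(L, P) = (L + P) - 3*3 = (L + P) - 9 = -9 + L + P)
f(X(-1), -6)**3 = (-9 - 1 - 6)**3 = (-16)**3 = -4096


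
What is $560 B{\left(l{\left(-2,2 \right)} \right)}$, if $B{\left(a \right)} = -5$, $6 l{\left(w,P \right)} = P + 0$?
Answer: $-2800$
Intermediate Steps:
$l{\left(w,P \right)} = \frac{P}{6}$ ($l{\left(w,P \right)} = \frac{P + 0}{6} = \frac{P}{6}$)
$560 B{\left(l{\left(-2,2 \right)} \right)} = 560 \left(-5\right) = -2800$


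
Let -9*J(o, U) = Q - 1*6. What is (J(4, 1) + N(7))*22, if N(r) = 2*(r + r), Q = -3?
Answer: 638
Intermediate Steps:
N(r) = 4*r (N(r) = 2*(2*r) = 4*r)
J(o, U) = 1 (J(o, U) = -(-3 - 1*6)/9 = -(-3 - 6)/9 = -1/9*(-9) = 1)
(J(4, 1) + N(7))*22 = (1 + 4*7)*22 = (1 + 28)*22 = 29*22 = 638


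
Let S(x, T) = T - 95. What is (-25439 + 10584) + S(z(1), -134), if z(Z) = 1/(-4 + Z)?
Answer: -15084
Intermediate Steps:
S(x, T) = -95 + T
(-25439 + 10584) + S(z(1), -134) = (-25439 + 10584) + (-95 - 134) = -14855 - 229 = -15084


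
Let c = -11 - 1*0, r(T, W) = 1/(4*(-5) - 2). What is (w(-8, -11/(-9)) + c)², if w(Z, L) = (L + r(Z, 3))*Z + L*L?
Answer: 284192164/793881 ≈ 357.98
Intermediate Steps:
r(T, W) = -1/22 (r(T, W) = 1/(-20 - 2) = 1/(-22) = -1/22)
c = -11 (c = -11 + 0 = -11)
w(Z, L) = L² + Z*(-1/22 + L) (w(Z, L) = (L - 1/22)*Z + L*L = (-1/22 + L)*Z + L² = Z*(-1/22 + L) + L² = L² + Z*(-1/22 + L))
(w(-8, -11/(-9)) + c)² = (((-11/(-9))² - 1/22*(-8) - 11/(-9)*(-8)) - 11)² = (((-11*(-⅑))² + 4/11 - 11*(-⅑)*(-8)) - 11)² = (((11/9)² + 4/11 + (11/9)*(-8)) - 11)² = ((121/81 + 4/11 - 88/9) - 11)² = (-7057/891 - 11)² = (-16858/891)² = 284192164/793881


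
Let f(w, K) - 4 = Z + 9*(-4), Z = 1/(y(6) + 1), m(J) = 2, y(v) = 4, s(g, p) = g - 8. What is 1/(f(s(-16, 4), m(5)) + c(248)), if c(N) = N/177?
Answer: -885/26903 ≈ -0.032896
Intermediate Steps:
s(g, p) = -8 + g
c(N) = N/177 (c(N) = N*(1/177) = N/177)
Z = 1/5 (Z = 1/(4 + 1) = 1/5 ≈ 0.20000)
f(w, K) = -159/5 (f(w, K) = 4 + (1/5 + 9*(-4)) = 4 + (1/5 - 36) = 4 - 179/5 = -159/5)
1/(f(s(-16, 4), m(5)) + c(248)) = 1/(-159/5 + (1/177)*248) = 1/(-159/5 + 248/177) = 1/(-26903/885) = -885/26903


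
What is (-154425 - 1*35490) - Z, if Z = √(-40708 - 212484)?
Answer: -189915 - 2*I*√63298 ≈ -1.8992e+5 - 503.18*I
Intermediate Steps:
Z = 2*I*√63298 (Z = √(-253192) = 2*I*√63298 ≈ 503.18*I)
(-154425 - 1*35490) - Z = (-154425 - 1*35490) - 2*I*√63298 = (-154425 - 35490) - 2*I*√63298 = -189915 - 2*I*√63298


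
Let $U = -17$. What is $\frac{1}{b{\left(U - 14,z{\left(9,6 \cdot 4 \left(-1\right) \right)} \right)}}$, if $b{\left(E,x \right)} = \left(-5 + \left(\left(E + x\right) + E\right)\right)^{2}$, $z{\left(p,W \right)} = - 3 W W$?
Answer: $\frac{1}{3222025} \approx 3.1036 \cdot 10^{-7}$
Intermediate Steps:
$z{\left(p,W \right)} = - 3 W^{2}$
$b{\left(E,x \right)} = \left(-5 + x + 2 E\right)^{2}$ ($b{\left(E,x \right)} = \left(-5 + \left(x + 2 E\right)\right)^{2} = \left(-5 + x + 2 E\right)^{2}$)
$\frac{1}{b{\left(U - 14,z{\left(9,6 \cdot 4 \left(-1\right) \right)} \right)}} = \frac{1}{\left(-5 - 3 \left(6 \cdot 4 \left(-1\right)\right)^{2} + 2 \left(-17 - 14\right)\right)^{2}} = \frac{1}{\left(-5 - 3 \left(24 \left(-1\right)\right)^{2} + 2 \left(-17 - 14\right)\right)^{2}} = \frac{1}{\left(-5 - 3 \left(-24\right)^{2} + 2 \left(-31\right)\right)^{2}} = \frac{1}{\left(-5 - 1728 - 62\right)^{2}} = \frac{1}{\left(-1795\right)^{2}} = \frac{1}{3222025}$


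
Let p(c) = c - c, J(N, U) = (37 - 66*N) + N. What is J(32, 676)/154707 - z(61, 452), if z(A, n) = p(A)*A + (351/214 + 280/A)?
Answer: -4203048113/673181726 ≈ -6.2436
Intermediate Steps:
J(N, U) = 37 - 65*N
p(c) = 0
z(A, n) = 351/214 + 280/A (z(A, n) = 0*A + (351/214 + 280/A) = 0 + (351*(1/214) + 280/A) = 0 + (351/214 + 280/A) = 351/214 + 280/A)
J(32, 676)/154707 - z(61, 452) = (37 - 65*32)/154707 - (351/214 + 280/61) = (37 - 2080)*(1/154707) - (351/214 + 280*(1/61)) = -2043*1/154707 - (351/214 + 280/61) = -681/51569 - 1*81331/13054 = -681/51569 - 81331/13054 = -4203048113/673181726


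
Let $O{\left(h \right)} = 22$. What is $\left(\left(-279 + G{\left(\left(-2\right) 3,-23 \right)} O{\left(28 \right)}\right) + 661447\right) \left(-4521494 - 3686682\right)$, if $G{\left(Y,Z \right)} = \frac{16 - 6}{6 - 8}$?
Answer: $-5426080410208$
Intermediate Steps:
$G{\left(Y,Z \right)} = -5$ ($G{\left(Y,Z \right)} = \frac{10}{-2} = 10 \left(- \frac{1}{2}\right) = -5$)
$\left(\left(-279 + G{\left(\left(-2\right) 3,-23 \right)} O{\left(28 \right)}\right) + 661447\right) \left(-4521494 - 3686682\right) = \left(\left(-279 - 110\right) + 661447\right) \left(-4521494 - 3686682\right) = \left(\left(-279 - 110\right) + 661447\right) \left(-8208176\right) = \left(-389 + 661447\right) \left(-8208176\right) = 661058 \left(-8208176\right) = -5426080410208$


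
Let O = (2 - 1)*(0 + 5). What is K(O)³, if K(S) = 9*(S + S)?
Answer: 729000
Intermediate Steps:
O = 5 (O = 1*5 = 5)
K(S) = 18*S (K(S) = 9*(2*S) = 18*S)
K(O)³ = (18*5)³ = 90³ = 729000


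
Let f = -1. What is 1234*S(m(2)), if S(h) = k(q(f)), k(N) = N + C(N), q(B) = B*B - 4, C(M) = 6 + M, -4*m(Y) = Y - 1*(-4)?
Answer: 0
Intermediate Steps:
m(Y) = -1 - Y/4 (m(Y) = -(Y - 1*(-4))/4 = -(Y + 4)/4 = -(4 + Y)/4 = -1 - Y/4)
q(B) = -4 + B² (q(B) = B² - 4 = -4 + B²)
k(N) = 6 + 2*N (k(N) = N + (6 + N) = 6 + 2*N)
S(h) = 0 (S(h) = 6 + 2*(-4 + (-1)²) = 6 + 2*(-4 + 1) = 6 + 2*(-3) = 6 - 6 = 0)
1234*S(m(2)) = 1234*0 = 0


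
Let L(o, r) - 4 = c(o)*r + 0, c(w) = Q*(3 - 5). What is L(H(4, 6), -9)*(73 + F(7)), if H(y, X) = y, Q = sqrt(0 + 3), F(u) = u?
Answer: 320 + 1440*sqrt(3) ≈ 2814.2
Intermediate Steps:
Q = sqrt(3) ≈ 1.7320
c(w) = -2*sqrt(3) (c(w) = sqrt(3)*(3 - 5) = sqrt(3)*(-2) = -2*sqrt(3))
L(o, r) = 4 - 2*r*sqrt(3) (L(o, r) = 4 + ((-2*sqrt(3))*r + 0) = 4 + (-2*r*sqrt(3) + 0) = 4 - 2*r*sqrt(3))
L(H(4, 6), -9)*(73 + F(7)) = (4 - 2*(-9)*sqrt(3))*(73 + 7) = (4 + 18*sqrt(3))*80 = 320 + 1440*sqrt(3)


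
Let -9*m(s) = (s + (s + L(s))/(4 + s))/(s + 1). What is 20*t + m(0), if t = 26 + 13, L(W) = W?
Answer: 780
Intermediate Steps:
t = 39
m(s) = -(s + 2*s/(4 + s))/(9*(1 + s)) (m(s) = -(s + (s + s)/(4 + s))/(9*(s + 1)) = -(s + (2*s)/(4 + s))/(9*(1 + s)) = -(s + 2*s/(4 + s))/(9*(1 + s)))
20*t + m(0) = 20*39 + (1/9)*0*(-6 - 1*0)/(4 + 0**2 + 5*0) = 780 + (1/9)*0*(-6 + 0)/(4 + 0 + 0) = 780 + (1/9)*0*(-6)/4 = 780 + (1/9)*0*(1/4)*(-6) = 780 + 0 = 780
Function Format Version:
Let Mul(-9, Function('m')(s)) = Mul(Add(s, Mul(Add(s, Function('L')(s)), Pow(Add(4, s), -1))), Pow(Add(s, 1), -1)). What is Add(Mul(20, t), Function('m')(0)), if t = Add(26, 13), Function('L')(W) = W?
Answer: 780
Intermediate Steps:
t = 39
Function('m')(s) = Mul(Rational(-1, 9), Pow(Add(1, s), -1), Add(s, Mul(2, s, Pow(Add(4, s), -1)))) (Function('m')(s) = Mul(Rational(-1, 9), Mul(Add(s, Mul(Add(s, s), Pow(Add(4, s), -1))), Pow(Add(s, 1), -1))) = Mul(Rational(-1, 9), Mul(Add(s, Mul(Mul(2, s), Pow(Add(4, s), -1))), Pow(Add(1, s), -1))) = Mul(Rational(-1, 9), Mul(Add(s, Mul(2, s, Pow(Add(4, s), -1))), Pow(Add(1, s), -1))) = Mul(Rational(-1, 9), Mul(Pow(Add(1, s), -1), Add(s, Mul(2, s, Pow(Add(4, s), -1))))) = Mul(Rational(-1, 9), Pow(Add(1, s), -1), Add(s, Mul(2, s, Pow(Add(4, s), -1)))))
Add(Mul(20, t), Function('m')(0)) = Add(Mul(20, 39), Mul(Rational(1, 9), 0, Pow(Add(4, Pow(0, 2), Mul(5, 0)), -1), Add(-6, Mul(-1, 0)))) = Add(780, Mul(Rational(1, 9), 0, Pow(Add(4, 0, 0), -1), Add(-6, 0))) = Add(780, Mul(Rational(1, 9), 0, Pow(4, -1), -6)) = Add(780, Mul(Rational(1, 9), 0, Rational(1, 4), -6)) = Add(780, 0) = 780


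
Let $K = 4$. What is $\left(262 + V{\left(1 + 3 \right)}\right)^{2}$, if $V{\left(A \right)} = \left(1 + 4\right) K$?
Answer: $79524$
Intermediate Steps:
$V{\left(A \right)} = 20$ ($V{\left(A \right)} = \left(1 + 4\right) 4 = 5 \cdot 4 = 20$)
$\left(262 + V{\left(1 + 3 \right)}\right)^{2} = \left(262 + 20\right)^{2} = 282^{2} = 79524$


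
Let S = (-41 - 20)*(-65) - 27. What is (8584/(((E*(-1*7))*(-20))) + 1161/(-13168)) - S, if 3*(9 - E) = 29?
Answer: -1857373867/460880 ≈ -4030.1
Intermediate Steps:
E = -⅔ (E = 9 - ⅓*29 = 9 - 29/3 = -⅔ ≈ -0.66667)
S = 3938 (S = -61*(-65) - 27 = 3965 - 27 = 3938)
(8584/(((E*(-1*7))*(-20))) + 1161/(-13168)) - S = (8584/((-(-2)*7/3*(-20))) + 1161/(-13168)) - 1*3938 = (8584/((-⅔*(-7)*(-20))) + 1161*(-1/13168)) - 3938 = (8584/(((14/3)*(-20))) - 1161/13168) - 3938 = (8584/(-280/3) - 1161/13168) - 3938 = (8584*(-3/280) - 1161/13168) - 3938 = (-3219/35 - 1161/13168) - 3938 = -42428427/460880 - 3938 = -1857373867/460880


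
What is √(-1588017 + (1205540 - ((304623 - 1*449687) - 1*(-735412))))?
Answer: 5*I*√38913 ≈ 986.32*I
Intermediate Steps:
√(-1588017 + (1205540 - ((304623 - 1*449687) - 1*(-735412)))) = √(-1588017 + (1205540 - ((304623 - 449687) + 735412))) = √(-1588017 + (1205540 - (-145064 + 735412))) = √(-1588017 + (1205540 - 1*590348)) = √(-1588017 + (1205540 - 590348)) = √(-1588017 + 615192) = √(-972825) = 5*I*√38913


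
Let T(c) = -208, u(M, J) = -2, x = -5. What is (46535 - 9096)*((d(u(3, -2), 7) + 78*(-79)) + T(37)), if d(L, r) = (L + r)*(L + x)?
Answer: -239796795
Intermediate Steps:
d(L, r) = (-5 + L)*(L + r) (d(L, r) = (L + r)*(L - 5) = (L + r)*(-5 + L) = (-5 + L)*(L + r))
(46535 - 9096)*((d(u(3, -2), 7) + 78*(-79)) + T(37)) = (46535 - 9096)*((((-2)**2 - 5*(-2) - 5*7 - 2*7) + 78*(-79)) - 208) = 37439*(((4 + 10 - 35 - 14) - 6162) - 208) = 37439*((-35 - 6162) - 208) = 37439*(-6197 - 208) = 37439*(-6405) = -239796795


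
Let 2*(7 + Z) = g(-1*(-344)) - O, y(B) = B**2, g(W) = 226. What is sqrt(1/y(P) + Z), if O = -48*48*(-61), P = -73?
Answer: I*sqrt(373914613)/73 ≈ 264.89*I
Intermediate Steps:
O = 140544 (O = -2304*(-61) = 140544)
Z = -70166 (Z = -7 + (226 - 1*140544)/2 = -7 + (226 - 140544)/2 = -7 + (1/2)*(-140318) = -7 - 70159 = -70166)
sqrt(1/y(P) + Z) = sqrt(1/((-73)**2) - 70166) = sqrt(1/5329 - 70166) = sqrt(-373914613/5329) = I*sqrt(373914613)/73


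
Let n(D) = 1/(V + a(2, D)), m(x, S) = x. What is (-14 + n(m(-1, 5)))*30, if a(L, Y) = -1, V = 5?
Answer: -825/2 ≈ -412.50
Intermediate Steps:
n(D) = 1/4 (n(D) = 1/(5 - 1) = 1/4)
(-14 + n(m(-1, 5)))*30 = (-14 + 1/4)*30 = -55/4*30 = -825/2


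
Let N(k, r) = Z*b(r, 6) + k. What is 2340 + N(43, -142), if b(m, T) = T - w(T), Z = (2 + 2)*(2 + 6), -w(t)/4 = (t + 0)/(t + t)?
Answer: 2639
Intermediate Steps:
w(t) = -2 (w(t) = -4*(t + 0)/(t + t) = -4*t/(2*t) = -4*t*1/(2*t) = -4*½ = -2)
Z = 32 (Z = 4*8 = 32)
b(m, T) = 2 + T (b(m, T) = T - 1*(-2) = T + 2 = 2 + T)
N(k, r) = 256 + k (N(k, r) = 32*(2 + 6) + k = 32*8 + k = 256 + k)
2340 + N(43, -142) = 2340 + (256 + 43) = 2340 + 299 = 2639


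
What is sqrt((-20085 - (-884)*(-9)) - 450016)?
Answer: I*sqrt(478057) ≈ 691.42*I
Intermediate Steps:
sqrt((-20085 - (-884)*(-9)) - 450016) = sqrt((-20085 - 1*7956) - 450016) = sqrt((-20085 - 7956) - 450016) = sqrt(-28041 - 450016) = sqrt(-478057) = I*sqrt(478057)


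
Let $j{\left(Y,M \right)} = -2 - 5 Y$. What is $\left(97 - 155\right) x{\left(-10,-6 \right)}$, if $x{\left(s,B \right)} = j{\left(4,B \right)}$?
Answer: $1276$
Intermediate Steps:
$x{\left(s,B \right)} = -22$ ($x{\left(s,B \right)} = -2 - 20 = -22$)
$\left(97 - 155\right) x{\left(-10,-6 \right)} = \left(97 - 155\right) \left(-22\right) = \left(-58\right) \left(-22\right) = 1276$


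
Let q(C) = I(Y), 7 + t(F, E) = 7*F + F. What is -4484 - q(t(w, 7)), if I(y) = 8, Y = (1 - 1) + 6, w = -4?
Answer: -4492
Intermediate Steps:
Y = 6 (Y = 0 + 6 = 6)
t(F, E) = -7 + 8*F (t(F, E) = -7 + (7*F + F) = -7 + 8*F)
q(C) = 8
-4484 - q(t(w, 7)) = -4484 - 1*8 = -4484 - 8 = -4492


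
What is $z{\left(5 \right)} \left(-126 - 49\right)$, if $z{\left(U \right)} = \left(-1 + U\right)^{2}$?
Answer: $-2800$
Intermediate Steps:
$z{\left(5 \right)} \left(-126 - 49\right) = \left(-1 + 5\right)^{2} \left(-126 - 49\right) = 4^{2} \left(-175\right) = 16 \left(-175\right) = -2800$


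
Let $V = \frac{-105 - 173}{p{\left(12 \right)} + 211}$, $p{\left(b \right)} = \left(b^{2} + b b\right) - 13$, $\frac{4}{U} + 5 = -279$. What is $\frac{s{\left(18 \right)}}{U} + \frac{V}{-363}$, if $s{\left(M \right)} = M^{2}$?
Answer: $- \frac{2029159697}{88209} \approx -23004.0$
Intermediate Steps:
$U = - \frac{1}{71}$ ($U = \frac{4}{-5 - 279} = \frac{4}{-284} = 4 \left(- \frac{1}{284}\right) = - \frac{1}{71} \approx -0.014085$)
$p{\left(b \right)} = -13 + 2 b^{2}$ ($p{\left(b \right)} = \left(b^{2} + b^{2}\right) - 13 = 2 b^{2} - 13 = -13 + 2 b^{2}$)
$V = - \frac{139}{243}$ ($V = \frac{-105 - 173}{\left(-13 + 2 \cdot 12^{2}\right) + 211} = - \frac{278}{\left(-13 + 2 \cdot 144\right) + 211} = - \frac{278}{\left(-13 + 288\right) + 211} = - \frac{278}{275 + 211} = - \frac{278}{486} = \left(-278\right) \frac{1}{486} = - \frac{139}{243} \approx -0.57202$)
$\frac{s{\left(18 \right)}}{U} + \frac{V}{-363} = \frac{18^{2}}{- \frac{1}{71}} - \frac{139}{243 \left(-363\right)} = 324 \left(-71\right) - - \frac{139}{88209} = -23004 + \frac{139}{88209} = - \frac{2029159697}{88209}$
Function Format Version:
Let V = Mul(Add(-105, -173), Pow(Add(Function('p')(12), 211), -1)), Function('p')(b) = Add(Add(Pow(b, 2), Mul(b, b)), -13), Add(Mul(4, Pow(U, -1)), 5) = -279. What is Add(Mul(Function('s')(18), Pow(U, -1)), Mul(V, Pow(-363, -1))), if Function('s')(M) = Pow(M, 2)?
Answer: Rational(-2029159697, 88209) ≈ -23004.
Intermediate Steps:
U = Rational(-1, 71) (U = Mul(4, Pow(Add(-5, -279), -1)) = Mul(4, Pow(-284, -1)) = Mul(4, Rational(-1, 284)) = Rational(-1, 71) ≈ -0.014085)
Function('p')(b) = Add(-13, Mul(2, Pow(b, 2))) (Function('p')(b) = Add(Add(Pow(b, 2), Pow(b, 2)), -13) = Add(Mul(2, Pow(b, 2)), -13) = Add(-13, Mul(2, Pow(b, 2))))
V = Rational(-139, 243) (V = Mul(Add(-105, -173), Pow(Add(Add(-13, Mul(2, Pow(12, 2))), 211), -1)) = Mul(-278, Pow(Add(Add(-13, Mul(2, 144)), 211), -1)) = Mul(-278, Pow(Add(Add(-13, 288), 211), -1)) = Mul(-278, Pow(Add(275, 211), -1)) = Mul(-278, Pow(486, -1)) = Mul(-278, Rational(1, 486)) = Rational(-139, 243) ≈ -0.57202)
Add(Mul(Function('s')(18), Pow(U, -1)), Mul(V, Pow(-363, -1))) = Add(Mul(Pow(18, 2), Pow(Rational(-1, 71), -1)), Mul(Rational(-139, 243), Pow(-363, -1))) = Add(Mul(324, -71), Mul(Rational(-139, 243), Rational(-1, 363))) = Add(-23004, Rational(139, 88209)) = Rational(-2029159697, 88209)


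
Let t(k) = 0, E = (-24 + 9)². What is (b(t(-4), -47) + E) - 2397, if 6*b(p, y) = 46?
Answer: -6493/3 ≈ -2164.3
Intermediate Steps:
E = 225 (E = (-15)² = 225)
b(p, y) = 23/3 (b(p, y) = (⅙)*46 = 23/3)
(b(t(-4), -47) + E) - 2397 = (23/3 + 225) - 2397 = 698/3 - 2397 = -6493/3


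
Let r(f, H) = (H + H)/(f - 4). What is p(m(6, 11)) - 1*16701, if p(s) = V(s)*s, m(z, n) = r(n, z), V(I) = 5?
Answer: -116847/7 ≈ -16692.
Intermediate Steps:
r(f, H) = 2*H/(-4 + f) (r(f, H) = (2*H)/(-4 + f) = 2*H/(-4 + f))
m(z, n) = 2*z/(-4 + n)
p(s) = 5*s
p(m(6, 11)) - 1*16701 = 5*(2*6/(-4 + 11)) - 1*16701 = 5*(2*6/7) - 16701 = 5*(2*6*(⅐)) - 16701 = 5*(12/7) - 16701 = 60/7 - 16701 = -116847/7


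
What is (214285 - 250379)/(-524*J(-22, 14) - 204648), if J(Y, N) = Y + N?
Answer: 18047/100228 ≈ 0.18006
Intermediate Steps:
J(Y, N) = N + Y
(214285 - 250379)/(-524*J(-22, 14) - 204648) = (214285 - 250379)/(-524*(14 - 22) - 204648) = -36094/(-524*(-8) - 204648) = -36094/(4192 - 204648) = -36094/(-200456) = -36094*(-1/200456) = 18047/100228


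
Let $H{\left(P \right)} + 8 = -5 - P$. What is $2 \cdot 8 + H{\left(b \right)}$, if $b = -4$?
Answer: $7$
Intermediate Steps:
$H{\left(P \right)} = -13 - P$ ($H{\left(P \right)} = -8 - \left(5 + P\right) = -13 - P$)
$2 \cdot 8 + H{\left(b \right)} = 2 \cdot 8 - 9 = 16 + \left(-13 + 4\right) = 16 - 9 = 7$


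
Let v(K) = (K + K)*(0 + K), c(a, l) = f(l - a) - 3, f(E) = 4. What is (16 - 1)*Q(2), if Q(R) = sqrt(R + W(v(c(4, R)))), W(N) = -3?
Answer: 15*I ≈ 15.0*I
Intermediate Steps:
c(a, l) = 1 (c(a, l) = 4 - 3 = 1)
v(K) = 2*K**2 (v(K) = (2*K)*K = 2*K**2)
Q(R) = sqrt(-3 + R) (Q(R) = sqrt(R - 3) = sqrt(-3 + R))
(16 - 1)*Q(2) = (16 - 1)*sqrt(-3 + 2) = 15*sqrt(-1) = 15*I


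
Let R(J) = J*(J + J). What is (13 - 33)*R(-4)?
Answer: -640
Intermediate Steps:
R(J) = 2*J² (R(J) = J*(2*J) = 2*J²)
(13 - 33)*R(-4) = (13 - 33)*(2*(-4)²) = -40*16 = -20*32 = -640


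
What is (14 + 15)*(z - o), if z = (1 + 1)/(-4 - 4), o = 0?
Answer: -29/4 ≈ -7.2500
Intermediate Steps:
z = -1/4 (z = 2/(-8) = 2*(-1/8) = -1/4 ≈ -0.25000)
(14 + 15)*(z - o) = (14 + 15)*(-1/4 - 1*0) = 29*(-1/4 + 0) = 29*(-1/4) = -29/4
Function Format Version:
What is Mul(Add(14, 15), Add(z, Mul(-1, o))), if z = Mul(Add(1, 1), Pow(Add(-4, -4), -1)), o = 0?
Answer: Rational(-29, 4) ≈ -7.2500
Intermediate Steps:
z = Rational(-1, 4) (z = Mul(2, Pow(-8, -1)) = Mul(2, Rational(-1, 8)) = Rational(-1, 4) ≈ -0.25000)
Mul(Add(14, 15), Add(z, Mul(-1, o))) = Mul(Add(14, 15), Add(Rational(-1, 4), Mul(-1, 0))) = Mul(29, Add(Rational(-1, 4), 0)) = Mul(29, Rational(-1, 4)) = Rational(-29, 4)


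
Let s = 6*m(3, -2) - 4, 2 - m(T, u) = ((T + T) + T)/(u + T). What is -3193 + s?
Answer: -3239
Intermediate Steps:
m(T, u) = 2 - 3*T/(T + u) (m(T, u) = 2 - ((T + T) + T)/(u + T) = 2 - (2*T + T)/(T + u) = 2 - 3*T/(T + u))
s = -46 (s = 6*((-1*3 + 2*(-2))/(3 - 2)) - 4 = 6*((-3 - 4)/1) - 4 = 6*(1*(-7)) - 4 = 6*(-7) - 4 = -42 - 4 = -46)
-3193 + s = -3193 - 46 = -3239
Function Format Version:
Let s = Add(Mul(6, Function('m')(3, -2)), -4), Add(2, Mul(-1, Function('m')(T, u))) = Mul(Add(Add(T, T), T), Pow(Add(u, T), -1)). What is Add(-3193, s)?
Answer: -3239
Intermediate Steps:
Function('m')(T, u) = Add(2, Mul(-3, T, Pow(Add(T, u), -1))) (Function('m')(T, u) = Add(2, Mul(-1, Mul(Add(Add(T, T), T), Pow(Add(u, T), -1)))) = Add(2, Mul(-1, Mul(Add(Mul(2, T), T), Pow(Add(T, u), -1)))) = Add(2, Mul(-1, Mul(Mul(3, T), Pow(Add(T, u), -1)))) = Add(2, Mul(-1, Mul(3, T, Pow(Add(T, u), -1)))) = Add(2, Mul(-3, T, Pow(Add(T, u), -1))))
s = -46 (s = Add(Mul(6, Mul(Pow(Add(3, -2), -1), Add(Mul(-1, 3), Mul(2, -2)))), -4) = Add(Mul(6, Mul(Pow(1, -1), Add(-3, -4))), -4) = Add(Mul(6, Mul(1, -7)), -4) = Add(Mul(6, -7), -4) = Add(-42, -4) = -46)
Add(-3193, s) = Add(-3193, -46) = -3239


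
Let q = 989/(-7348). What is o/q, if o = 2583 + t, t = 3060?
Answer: -41464764/989 ≈ -41926.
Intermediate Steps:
o = 5643 (o = 2583 + 3060 = 5643)
q = -989/7348 (q = 989*(-1/7348) = -989/7348 ≈ -0.13459)
o/q = 5643/(-989/7348) = 5643*(-7348/989) = -41464764/989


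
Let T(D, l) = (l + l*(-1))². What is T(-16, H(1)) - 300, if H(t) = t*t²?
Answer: -300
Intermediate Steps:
H(t) = t³
T(D, l) = 0 (T(D, l) = (l - l)² = 0² = 0)
T(-16, H(1)) - 300 = 0 - 300 = -300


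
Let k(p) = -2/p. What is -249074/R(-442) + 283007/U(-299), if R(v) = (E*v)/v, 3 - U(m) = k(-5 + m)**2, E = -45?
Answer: 311500285774/3118995 ≈ 99872.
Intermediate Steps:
U(m) = 3 - 4/(-5 + m)**2 (U(m) = 3 - (-2/(-5 + m))**2 = 3 - 4/(-5 + m)**2)
R(v) = -45 (R(v) = (-45*v)/v = -45)
-249074/R(-442) + 283007/U(-299) = -249074/(-45) + 283007/(3 - 4/(-5 - 299)**2) = -249074*(-1/45) + 283007/(3 - 4/(-304)**2) = 249074/45 + 283007/(3 - 4*1/92416) = 249074/45 + 283007/(3 - 1/23104) = 249074/45 + 283007/(69311/23104) = 249074/45 + 283007*(23104/69311) = 249074/45 + 6538593728/69311 = 311500285774/3118995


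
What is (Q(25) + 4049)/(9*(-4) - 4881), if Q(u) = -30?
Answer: -4019/4917 ≈ -0.81737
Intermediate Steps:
(Q(25) + 4049)/(9*(-4) - 4881) = (-30 + 4049)/(9*(-4) - 4881) = 4019/(-36 - 4881) = 4019/(-4917) = 4019*(-1/4917) = -4019/4917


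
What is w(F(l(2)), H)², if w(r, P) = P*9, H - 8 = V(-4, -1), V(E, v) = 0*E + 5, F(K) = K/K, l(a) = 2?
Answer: 13689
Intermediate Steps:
F(K) = 1
V(E, v) = 5 (V(E, v) = 0 + 5 = 5)
H = 13 (H = 8 + 5 = 13)
w(r, P) = 9*P
w(F(l(2)), H)² = (9*13)² = 117² = 13689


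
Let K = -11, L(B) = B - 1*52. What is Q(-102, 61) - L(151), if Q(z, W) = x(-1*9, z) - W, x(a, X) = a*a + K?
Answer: -90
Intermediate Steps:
L(B) = -52 + B (L(B) = B - 52 = -52 + B)
x(a, X) = -11 + a² (x(a, X) = a*a - 11 = a² - 11 = -11 + a²)
Q(z, W) = 70 - W (Q(z, W) = (-11 + (-1*9)²) - W = (-11 + (-9)²) - W = (-11 + 81) - W = 70 - W)
Q(-102, 61) - L(151) = (70 - 1*61) - (-52 + 151) = (70 - 61) - 1*99 = 9 - 99 = -90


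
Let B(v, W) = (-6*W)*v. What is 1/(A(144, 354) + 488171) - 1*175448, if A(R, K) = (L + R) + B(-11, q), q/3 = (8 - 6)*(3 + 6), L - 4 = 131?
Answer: -86322872271/492014 ≈ -1.7545e+5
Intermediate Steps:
L = 135 (L = 4 + 131 = 135)
q = 54 (q = 3*((8 - 6)*(3 + 6)) = 3*(2*9) = 3*18 = 54)
B(v, W) = -6*W*v
A(R, K) = 3699 + R (A(R, K) = (135 + R) - 6*54*(-11) = (135 + R) + 3564 = 3699 + R)
1/(A(144, 354) + 488171) - 1*175448 = 1/((3699 + 144) + 488171) - 1*175448 = 1/(3843 + 488171) - 175448 = 1/492014 - 175448 = -86322872271/492014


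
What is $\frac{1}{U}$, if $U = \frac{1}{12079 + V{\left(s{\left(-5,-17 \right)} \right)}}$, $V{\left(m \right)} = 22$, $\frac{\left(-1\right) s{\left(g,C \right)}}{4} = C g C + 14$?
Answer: $12101$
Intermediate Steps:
$s{\left(g,C \right)} = -56 - 4 g C^{2}$ ($s{\left(g,C \right)} = - 4 \left(C g C + 14\right) = - 4 \left(g C^{2} + 14\right) = - 4 \left(14 + g C^{2}\right) = -56 - 4 g C^{2}$)
$U = \frac{1}{12101}$ ($U = \frac{1}{12079 + 22} = \frac{1}{12101} \approx 8.2638 \cdot 10^{-5}$)
$\frac{1}{U} = \frac{1}{\frac{1}{12101}} = 12101$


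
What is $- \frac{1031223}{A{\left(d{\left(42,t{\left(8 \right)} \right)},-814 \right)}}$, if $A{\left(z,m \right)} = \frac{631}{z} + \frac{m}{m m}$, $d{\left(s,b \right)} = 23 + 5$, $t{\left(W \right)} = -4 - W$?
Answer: $- \frac{3917272436}{85601} \approx -45762.0$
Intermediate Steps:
$d{\left(s,b \right)} = 28$
$A{\left(z,m \right)} = \frac{1}{m} + \frac{631}{z}$ ($A{\left(z,m \right)} = \frac{631}{z} + \frac{m}{m^{2}} = \frac{631}{z} + \frac{1}{m} = \frac{1}{m} + \frac{631}{z}$)
$- \frac{1031223}{A{\left(d{\left(42,t{\left(8 \right)} \right)},-814 \right)}} = - \frac{1031223}{\frac{1}{-814} + \frac{631}{28}} = - \frac{1031223}{- \frac{1}{814} + 631 \cdot \frac{1}{28}} = - \frac{1031223}{- \frac{1}{814} + \frac{631}{28}} = - \frac{1031223}{\frac{256803}{11396}} = \left(-1031223\right) \frac{11396}{256803} = - \frac{3917272436}{85601}$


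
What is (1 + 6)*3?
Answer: 21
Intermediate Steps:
(1 + 6)*3 = 7*3 = 21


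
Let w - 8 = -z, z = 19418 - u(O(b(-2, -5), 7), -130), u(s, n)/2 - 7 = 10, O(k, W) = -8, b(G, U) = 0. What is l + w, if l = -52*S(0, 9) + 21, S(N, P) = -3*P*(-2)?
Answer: -22163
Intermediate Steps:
u(s, n) = 34 (u(s, n) = 14 + 2*10 = 14 + 20 = 34)
S(N, P) = 6*P
z = 19384 (z = 19418 - 1*34 = 19418 - 34 = 19384)
w = -19376 (w = 8 - 1*19384 = 8 - 19384 = -19376)
l = -2787 (l = -312*9 + 21 = -52*54 + 21 = -2808 + 21 = -2787)
l + w = -2787 - 19376 = -22163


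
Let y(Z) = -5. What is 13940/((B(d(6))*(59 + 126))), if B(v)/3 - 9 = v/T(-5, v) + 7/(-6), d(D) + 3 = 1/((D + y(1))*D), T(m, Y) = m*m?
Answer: 69700/21423 ≈ 3.2535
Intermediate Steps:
T(m, Y) = m²
d(D) = -3 + 1/(D*(-5 + D)) (d(D) = -3 + 1/((D - 5)*D) = -3 + 1/((-5 + D)*D) = -3 + 1/(D*(-5 + D)))
B(v) = 47/2 + 3*v/25 (B(v) = 27 + 3*(v/((-5)²) + 7/(-6)) = 27 + 3*(v/25 + 7*(-⅙)) = 27 + 3*(v*(1/25) - 7/6) = 27 + 3*(v/25 - 7/6) = 27 + 3*(-7/6 + v/25) = 27 + (-7/2 + 3*v/25) = 47/2 + 3*v/25)
13940/((B(d(6))*(59 + 126))) = 13940/(((47/2 + 3*((1 - 3*6² + 15*6)/(6*(-5 + 6)))/25)*(59 + 126))) = 13940/(((47/2 + 3*((⅙)*(1 - 3*36 + 90)/1)/25)*185)) = 13940/(((47/2 + 3*((⅙)*1*(1 - 108 + 90))/25)*185)) = 13940/(((47/2 + 3*((⅙)*1*(-17))/25)*185)) = 13940/(((47/2 + (3/25)*(-17/6))*185)) = 13940/(((47/2 - 17/50)*185)) = 13940/(((579/25)*185)) = 13940/(21423/5) = 13940*(5/21423) = 69700/21423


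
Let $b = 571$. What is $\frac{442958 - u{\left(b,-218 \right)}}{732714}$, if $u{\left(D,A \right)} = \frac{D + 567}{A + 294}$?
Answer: $\frac{16831835}{27843132} \approx 0.60452$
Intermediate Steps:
$u{\left(D,A \right)} = \frac{567 + D}{294 + A}$
$\frac{442958 - u{\left(b,-218 \right)}}{732714} = \frac{442958 - \frac{567 + 571}{294 - 218}}{732714} = \left(442958 - \frac{1}{76} \cdot 1138\right) \frac{1}{732714} = \left(442958 - \frac{569}{38}\right) \frac{1}{732714} = \frac{16831835}{38} \cdot \frac{1}{732714} = \frac{16831835}{27843132}$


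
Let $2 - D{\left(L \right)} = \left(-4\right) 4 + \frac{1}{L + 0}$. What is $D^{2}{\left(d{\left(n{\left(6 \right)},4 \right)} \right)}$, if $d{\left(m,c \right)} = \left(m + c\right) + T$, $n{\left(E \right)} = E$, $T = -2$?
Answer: $\frac{20449}{64} \approx 319.52$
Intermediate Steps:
$d{\left(m,c \right)} = -2 + c + m$ ($d{\left(m,c \right)} = \left(m + c\right) - 2 = \left(c + m\right) - 2 = -2 + c + m$)
$D{\left(L \right)} = 18 - \frac{1}{L}$ ($D{\left(L \right)} = 2 - \left(\left(-4\right) 4 + \frac{1}{L + 0}\right) = 2 - \left(-16 + \frac{1}{L}\right) = 2 + \left(16 - \frac{1}{L}\right) = 18 - \frac{1}{L}$)
$D^{2}{\left(d{\left(n{\left(6 \right)},4 \right)} \right)} = \left(18 - \frac{1}{-2 + 4 + 6}\right)^{2} = \left(18 - \frac{1}{8}\right)^{2} = \left(\frac{143}{8}\right)^{2} = \frac{20449}{64}$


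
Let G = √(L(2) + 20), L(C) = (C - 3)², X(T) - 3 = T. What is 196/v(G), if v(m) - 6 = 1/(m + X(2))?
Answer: 5684/205 + 196*√21/205 ≈ 32.108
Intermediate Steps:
X(T) = 3 + T
L(C) = (-3 + C)²
G = √21 (G = √((-3 + 2)² + 20) = √((-1)² + 20) = √(1 + 20) = √21 ≈ 4.5826)
v(m) = 6 + 1/(5 + m) (v(m) = 6 + 1/(m + (3 + 2)) = 6 + 1/(m + 5) = 6 + 1/(5 + m))
196/v(G) = 196/(((31 + 6*√21)/(5 + √21))) = 196*((5 + √21)/(31 + 6*√21)) = 196*(5 + √21)/(31 + 6*√21)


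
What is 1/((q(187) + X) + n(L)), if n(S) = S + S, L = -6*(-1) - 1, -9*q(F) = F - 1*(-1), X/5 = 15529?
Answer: 9/698707 ≈ 1.2881e-5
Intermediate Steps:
X = 77645 (X = 5*15529 = 77645)
q(F) = -⅑ - F/9 (q(F) = -(F - 1*(-1))/9 = -(F + 1)/9 = -(1 + F)/9 = -⅑ - F/9)
L = 5 (L = 6 - 1 = 5)
n(S) = 2*S
1/((q(187) + X) + n(L)) = 1/(((-⅑ - ⅑*187) + 77645) + 2*5) = 1/(((-⅑ - 187/9) + 77645) + 10) = 1/((-188/9 + 77645) + 10) = 1/(698617/9 + 10) = 1/(698707/9) = 9/698707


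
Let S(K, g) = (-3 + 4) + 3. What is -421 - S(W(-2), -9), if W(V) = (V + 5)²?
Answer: -425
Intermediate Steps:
W(V) = (5 + V)²
S(K, g) = 4 (S(K, g) = 1 + 3 = 4)
-421 - S(W(-2), -9) = -421 - 1*4 = -421 - 4 = -425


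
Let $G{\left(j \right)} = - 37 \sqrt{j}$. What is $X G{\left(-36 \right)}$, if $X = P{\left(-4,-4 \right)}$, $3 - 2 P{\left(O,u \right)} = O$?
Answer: $- 777 i \approx - 777.0 i$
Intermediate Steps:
$P{\left(O,u \right)} = \frac{3}{2} - \frac{O}{2}$
$X = \frac{7}{2}$ ($X = \frac{3}{2} - -2 = \frac{3}{2} + 2 = \frac{7}{2} \approx 3.5$)
$X G{\left(-36 \right)} = \frac{7 \left(- 37 \sqrt{-36}\right)}{2} = \frac{7 \left(- 37 \cdot 6 i\right)}{2} = \frac{7 \left(- 222 i\right)}{2} = - 777 i$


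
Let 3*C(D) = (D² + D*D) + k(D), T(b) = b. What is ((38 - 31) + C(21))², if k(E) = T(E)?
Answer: 94864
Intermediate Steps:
k(E) = E
C(D) = D/3 + 2*D²/3 (C(D) = ((D² + D*D) + D)/3 = ((D² + D²) + D)/3 = (2*D² + D)/3 = (D + 2*D²)/3 = D/3 + 2*D²/3)
((38 - 31) + C(21))² = ((38 - 31) + (⅓)*21*(1 + 2*21))² = (7 + (⅓)*21*(1 + 42))² = (7 + (⅓)*21*43)² = (7 + 301)² = 308² = 94864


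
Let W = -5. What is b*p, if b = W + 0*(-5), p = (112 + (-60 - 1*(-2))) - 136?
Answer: 410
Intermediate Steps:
p = -82 (p = (112 + (-60 + 2)) - 136 = (112 - 58) - 136 = 54 - 136 = -82)
b = -5 (b = -5 + 0*(-5) = -5 + 0 = -5)
b*p = -5*(-82) = 410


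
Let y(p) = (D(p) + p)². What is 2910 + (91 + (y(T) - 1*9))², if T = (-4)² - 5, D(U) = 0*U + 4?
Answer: 97159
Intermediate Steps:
D(U) = 4 (D(U) = 0 + 4 = 4)
T = 11 (T = 16 - 5 = 11)
y(p) = (4 + p)²
2910 + (91 + (y(T) - 1*9))² = 2910 + (91 + ((4 + 11)² - 1*9))² = 2910 + (91 + (15² - 9))² = 2910 + (91 + (225 - 9))² = 2910 + (91 + 216)² = 2910 + 307² = 2910 + 94249 = 97159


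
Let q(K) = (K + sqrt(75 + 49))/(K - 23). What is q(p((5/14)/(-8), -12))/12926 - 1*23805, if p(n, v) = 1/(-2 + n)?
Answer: -827568374929/34764477 - 229*sqrt(31)/34764477 ≈ -23805.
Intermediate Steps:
q(K) = (K + 2*sqrt(31))/(-23 + K) (q(K) = (K + sqrt(124))/(-23 + K) = (K + 2*sqrt(31))/(-23 + K))
q(p((5/14)/(-8), -12))/12926 - 1*23805 = ((1/(-2 + (5/14)/(-8)) + 2*sqrt(31))/(-23 + 1/(-2 + (5/14)/(-8))))/12926 - 1*23805 = ((1/(-2 + (5*(1/14))*(-1/8)) + 2*sqrt(31))/(-23 + 1/(-2 + (5*(1/14))*(-1/8))))*(1/12926) - 23805 = ((1/(-2 + (5/14)*(-1/8)) + 2*sqrt(31))/(-23 + 1/(-2 + (5/14)*(-1/8))))*(1/12926) - 23805 = ((1/(-2 - 5/112) + 2*sqrt(31))/(-23 + 1/(-2 - 5/112)))*(1/12926) - 23805 = ((1/(-229/112) + 2*sqrt(31))/(-23 + 1/(-229/112)))*(1/12926) - 23805 = ((-112/229 + 2*sqrt(31))/(-23 - 112/229))*(1/12926) - 23805 = ((-112/229 + 2*sqrt(31))/(-5379/229))*(1/12926) - 23805 = -229*(-112/229 + 2*sqrt(31))/5379*(1/12926) - 23805 = (112/5379 - 458*sqrt(31)/5379)*(1/12926) - 23805 = (56/34764477 - 229*sqrt(31)/34764477) - 23805 = -827568374929/34764477 - 229*sqrt(31)/34764477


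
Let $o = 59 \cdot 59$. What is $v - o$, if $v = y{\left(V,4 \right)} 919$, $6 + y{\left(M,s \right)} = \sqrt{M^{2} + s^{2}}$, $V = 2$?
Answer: $-8995 + 1838 \sqrt{5} \approx -4885.1$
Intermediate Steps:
$y{\left(M,s \right)} = -6 + \sqrt{M^{2} + s^{2}}$
$o = 3481$
$v = -5514 + 1838 \sqrt{5}$ ($v = \left(-6 + \sqrt{2^{2} + 4^{2}}\right) 919 = \left(-6 + \sqrt{4 + 16}\right) 919 = \left(-6 + \sqrt{20}\right) 919 = \left(-6 + 2 \sqrt{5}\right) 919 = -5514 + 1838 \sqrt{5} \approx -1404.1$)
$v - o = \left(-5514 + 1838 \sqrt{5}\right) - 3481 = -8995 + 1838 \sqrt{5}$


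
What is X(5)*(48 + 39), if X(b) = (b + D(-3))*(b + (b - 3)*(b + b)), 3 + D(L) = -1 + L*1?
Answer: -4350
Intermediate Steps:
D(L) = -4 + L (D(L) = -3 + (-1 + L*1) = -3 + (-1 + L) = -4 + L)
X(b) = (-7 + b)*(b + 2*b*(-3 + b)) (X(b) = (b + (-4 - 3))*(b + (b - 3)*(b + b)) = (b - 7)*(b + (-3 + b)*(2*b)) = (-7 + b)*(b + 2*b*(-3 + b)))
X(5)*(48 + 39) = (5*(35 - 19*5 + 2*5²))*(48 + 39) = (5*(35 - 95 + 2*25))*87 = (5*(35 - 95 + 50))*87 = (5*(-10))*87 = -50*87 = -4350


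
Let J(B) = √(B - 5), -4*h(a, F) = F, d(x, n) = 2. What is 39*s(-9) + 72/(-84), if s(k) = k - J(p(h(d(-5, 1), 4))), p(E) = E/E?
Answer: -2463/7 - 78*I ≈ -351.86 - 78.0*I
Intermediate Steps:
h(a, F) = -F/4
p(E) = 1
J(B) = √(-5 + B)
s(k) = k - 2*I (s(k) = k - √(-5 + 1) = k - √(-4) = k - 2*I)
39*s(-9) + 72/(-84) = 39*(-9 - 2*I) + 72/(-84) = (-351 - 78*I) + 72*(-1/84) = (-351 - 78*I) - 6/7 = -2463/7 - 78*I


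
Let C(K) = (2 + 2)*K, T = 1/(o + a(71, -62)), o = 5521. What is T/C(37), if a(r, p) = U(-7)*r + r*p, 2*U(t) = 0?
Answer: 1/165612 ≈ 6.0382e-6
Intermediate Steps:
U(t) = 0 (U(t) = (½)*0 = 0)
a(r, p) = p*r (a(r, p) = 0*r + r*p = 0 + p*r = p*r)
T = 1/1119 (T = 1/(5521 - 62*71) = 1/(5521 - 4402) = 1/1119 ≈ 0.00089366)
C(K) = 4*K
T/C(37) = 1/(1119*((4*37))) = (1/1119)/148 = (1/1119)*(1/148) = 1/165612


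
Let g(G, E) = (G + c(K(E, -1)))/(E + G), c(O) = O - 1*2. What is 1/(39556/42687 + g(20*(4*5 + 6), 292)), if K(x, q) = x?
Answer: 559062/1075741 ≈ 0.51970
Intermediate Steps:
c(O) = -2 + O (c(O) = O - 2 = -2 + O)
g(G, E) = (-2 + E + G)/(E + G) (g(G, E) = (G + (-2 + E))/(E + G) = (-2 + E + G)/(E + G))
1/(39556/42687 + g(20*(4*5 + 6), 292)) = 1/(39556/42687 + (-2 + 292 + 20*(4*5 + 6))/(292 + 20*(4*5 + 6))) = 1/(39556*(1/42687) + (-2 + 292 + 20*(20 + 6))/(292 + 20*(20 + 6))) = 1/(1276/1377 + (-2 + 292 + 20*26)/(292 + 20*26)) = 1/(1276/1377 + (-2 + 292 + 520)/(292 + 520)) = 1/(1276/1377 + 810/812) = 1/(1276/1377 + (1/812)*810) = 1/(1276/1377 + 405/406) = 1/(1075741/559062) = 559062/1075741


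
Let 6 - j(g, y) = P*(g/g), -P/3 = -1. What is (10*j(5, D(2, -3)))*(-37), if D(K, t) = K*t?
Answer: -1110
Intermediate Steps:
P = 3 (P = -3*(-1) = 3)
j(g, y) = 3 (j(g, y) = 6 - 3*g/g = 6 - 3 = 3)
(10*j(5, D(2, -3)))*(-37) = (10*3)*(-37) = 30*(-37) = -1110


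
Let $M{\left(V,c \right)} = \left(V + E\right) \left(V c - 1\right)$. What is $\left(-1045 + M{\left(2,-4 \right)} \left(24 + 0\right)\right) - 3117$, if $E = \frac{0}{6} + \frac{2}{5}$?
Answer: $- \frac{23402}{5} \approx -4680.4$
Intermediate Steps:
$E = \frac{2}{5}$ ($E = 0 \cdot \frac{1}{6} + 2 \cdot \frac{1}{5} = 0 + \frac{2}{5} = \frac{2}{5} \approx 0.4$)
$M{\left(V,c \right)} = \left(-1 + V c\right) \left(\frac{2}{5} + V\right)$ ($M{\left(V,c \right)} = \left(V + \frac{2}{5}\right) \left(V c - 1\right) = \left(\frac{2}{5} + V\right) \left(-1 + V c\right) = \left(-1 + V c\right) \left(\frac{2}{5} + V\right)$)
$\left(-1045 + M{\left(2,-4 \right)} \left(24 + 0\right)\right) - 3117 = \left(-1045 + \left(- \frac{2}{5} - 2 - 4 \cdot 2^{2} + \frac{2}{5} \cdot 2 \left(-4\right)\right) \left(24 + 0\right)\right) - 3117 = \left(-1045 + \left(- \frac{2}{5} - 2 - 16 - \frac{16}{5}\right) 24\right) - 3117 = \left(-1045 - \frac{2592}{5}\right) - 3117 = - \frac{7817}{5} - 3117 = - \frac{23402}{5}$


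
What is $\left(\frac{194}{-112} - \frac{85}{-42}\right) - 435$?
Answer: $- \frac{10433}{24} \approx -434.71$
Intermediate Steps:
$\left(\frac{194}{-112} - \frac{85}{-42}\right) - 435 = \left(194 \left(- \frac{1}{112}\right) - - \frac{85}{42}\right) - 435 = \left(- \frac{97}{56} + \frac{85}{42}\right) - 435 = \frac{7}{24} - 435 = - \frac{10433}{24}$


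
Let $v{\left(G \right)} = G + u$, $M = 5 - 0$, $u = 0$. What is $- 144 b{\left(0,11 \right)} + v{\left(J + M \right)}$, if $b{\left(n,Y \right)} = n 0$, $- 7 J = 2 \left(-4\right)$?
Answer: $\frac{43}{7} \approx 6.1429$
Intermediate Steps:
$J = \frac{8}{7}$ ($J = - \frac{2 \left(-4\right)}{7} = \left(- \frac{1}{7}\right) \left(-8\right) = \frac{8}{7} \approx 1.1429$)
$M = 5$ ($M = 5 + 0 = 5$)
$v{\left(G \right)} = G$ ($v{\left(G \right)} = G + 0 = G$)
$b{\left(n,Y \right)} = 0$
$- 144 b{\left(0,11 \right)} + v{\left(J + M \right)} = \left(-144\right) 0 + \left(\frac{8}{7} + 5\right) = 0 + \frac{43}{7} = \frac{43}{7}$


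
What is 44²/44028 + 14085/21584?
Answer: 165480251/237575088 ≈ 0.69654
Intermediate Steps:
44²/44028 + 14085/21584 = 1936*(1/44028) + 14085*(1/21584) = 484/11007 + 14085/21584 = 165480251/237575088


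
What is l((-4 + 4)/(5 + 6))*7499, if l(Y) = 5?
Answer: 37495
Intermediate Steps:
l((-4 + 4)/(5 + 6))*7499 = 5*7499 = 37495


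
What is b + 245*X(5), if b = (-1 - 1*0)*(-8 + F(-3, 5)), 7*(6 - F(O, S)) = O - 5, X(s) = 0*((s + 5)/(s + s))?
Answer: 6/7 ≈ 0.85714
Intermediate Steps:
X(s) = 0 (X(s) = 0*((5 + s)/((2*s))) = 0*((5 + s)*(1/(2*s))) = 0*((5 + s)/(2*s)) = 0)
F(O, S) = 47/7 - O/7 (F(O, S) = 6 - (O - 5)/7 = 6 - (-5 + O)/7 = 6 + (5/7 - O/7) = 47/7 - O/7)
b = 6/7 (b = (-1 - 1*0)*(-8 + (47/7 - ⅐*(-3))) = (-1 + 0)*(-8 + (47/7 + 3/7)) = -(-8 + 50/7) = -1*(-6/7) = 6/7 ≈ 0.85714)
b + 245*X(5) = 6/7 + 245*0 = 6/7 + 0 = 6/7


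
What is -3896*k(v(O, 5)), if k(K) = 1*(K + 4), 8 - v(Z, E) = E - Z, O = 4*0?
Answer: -27272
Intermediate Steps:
O = 0
v(Z, E) = 8 + Z - E (v(Z, E) = 8 - (E - Z) = 8 + (Z - E) = 8 + Z - E)
k(K) = 4 + K (k(K) = 1*(4 + K) = 4 + K)
-3896*k(v(O, 5)) = -3896*(4 + (8 + 0 - 1*5)) = -3896*(4 + (8 + 0 - 5)) = -3896*(4 + 3) = -3896*7 = -27272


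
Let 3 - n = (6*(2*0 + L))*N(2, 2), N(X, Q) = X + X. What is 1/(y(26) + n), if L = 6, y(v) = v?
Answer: -1/115 ≈ -0.0086956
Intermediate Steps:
N(X, Q) = 2*X
n = -141 (n = 3 - 6*(2*0 + 6)*2*2 = 3 - 6*(0 + 6)*4 = 3 - 6*6*4 = 3 - 36*4 = 3 - 1*144 = 3 - 144 = -141)
1/(y(26) + n) = 1/(26 - 141) = 1/(-115) = -1/115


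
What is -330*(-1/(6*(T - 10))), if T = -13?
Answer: -55/23 ≈ -2.3913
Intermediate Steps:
-330*(-1/(6*(T - 10))) = -330*(-1/(6*(-13 - 10))) = -330/((-23*(-6))) = -330/138 = -330*1/138 = -55/23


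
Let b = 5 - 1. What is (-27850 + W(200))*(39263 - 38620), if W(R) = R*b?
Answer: -17393150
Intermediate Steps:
b = 4
W(R) = 4*R (W(R) = R*4 = 4*R)
(-27850 + W(200))*(39263 - 38620) = (-27850 + 4*200)*(39263 - 38620) = (-27850 + 800)*643 = -27050*643 = -17393150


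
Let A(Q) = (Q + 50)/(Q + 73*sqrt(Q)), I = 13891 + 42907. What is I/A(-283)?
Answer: 16073834/233 - 4146254*I*sqrt(283)/233 ≈ 68986.0 - 2.9936e+5*I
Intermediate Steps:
I = 56798
A(Q) = (50 + Q)/(Q + 73*sqrt(Q))
I/A(-283) = 56798/(((50 - 283)/(-283 + 73*sqrt(-283)))) = 56798/((-233/(-283 + 73*(I*sqrt(283))))) = 56798/((-233/(-283 + 73*I*sqrt(283)))) = 56798*(283/233 - 73*I*sqrt(283)/233) = 16073834/233 - 4146254*I*sqrt(283)/233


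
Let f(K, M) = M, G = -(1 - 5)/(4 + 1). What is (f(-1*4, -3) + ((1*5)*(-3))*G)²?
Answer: 225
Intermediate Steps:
G = ⅘ (G = -(-4)/5 = -1*(-⅘) = ⅘ ≈ 0.80000)
(f(-1*4, -3) + ((1*5)*(-3))*G)² = (-3 + ((1*5)*(-3))*(⅘))² = (-3 + (5*(-3))*(⅘))² = (-3 - 15*⅘)² = (-3 - 12)² = (-15)² = 225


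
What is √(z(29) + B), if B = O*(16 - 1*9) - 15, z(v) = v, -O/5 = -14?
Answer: 6*√14 ≈ 22.450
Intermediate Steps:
O = 70 (O = -5*(-14) = 70)
B = 475 (B = 70*(16 - 1*9) - 15 = 70*(16 - 9) - 15 = 70*7 - 15 = 490 - 15 = 475)
√(z(29) + B) = √(29 + 475) = √504 = 6*√14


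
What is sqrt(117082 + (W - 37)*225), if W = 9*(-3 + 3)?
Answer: sqrt(108757) ≈ 329.78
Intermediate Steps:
W = 0 (W = 9*0 = 0)
sqrt(117082 + (W - 37)*225) = sqrt(117082 + (0 - 37)*225) = sqrt(117082 - 37*225) = sqrt(117082 - 8325) = sqrt(108757)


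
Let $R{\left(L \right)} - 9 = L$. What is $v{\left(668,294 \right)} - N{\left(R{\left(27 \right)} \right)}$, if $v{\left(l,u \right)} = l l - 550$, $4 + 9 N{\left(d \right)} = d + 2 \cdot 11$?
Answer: $445668$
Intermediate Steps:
$R{\left(L \right)} = 9 + L$
$N{\left(d \right)} = 2 + \frac{d}{9}$ ($N{\left(d \right)} = - \frac{4}{9} + \frac{d + 2 \cdot 11}{9} = - \frac{4}{9} + \frac{d + 22}{9} = - \frac{4}{9} + \frac{22 + d}{9} = - \frac{4}{9} + \left(\frac{22}{9} + \frac{d}{9}\right) = 2 + \frac{d}{9}$)
$v{\left(l,u \right)} = -550 + l^{2}$ ($v{\left(l,u \right)} = l^{2} - 550 = -550 + l^{2}$)
$v{\left(668,294 \right)} - N{\left(R{\left(27 \right)} \right)} = \left(-550 + 668^{2}\right) - \left(2 + \frac{9 + 27}{9}\right) = \left(-550 + 446224\right) - \left(2 + \frac{1}{9} \cdot 36\right) = 445674 - \left(2 + 4\right) = 445674 - 6 = 445668$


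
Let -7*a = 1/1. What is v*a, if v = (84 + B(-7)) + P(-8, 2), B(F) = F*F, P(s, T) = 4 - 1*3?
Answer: -134/7 ≈ -19.143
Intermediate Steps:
a = -⅐ (a = -⅐/1 = -⅐*1 = -⅐ ≈ -0.14286)
P(s, T) = 1 (P(s, T) = 4 - 3 = 1)
B(F) = F²
v = 134 (v = (84 + (-7)²) + 1 = (84 + 49) + 1 = 133 + 1 = 134)
v*a = 134*(-⅐) = -134/7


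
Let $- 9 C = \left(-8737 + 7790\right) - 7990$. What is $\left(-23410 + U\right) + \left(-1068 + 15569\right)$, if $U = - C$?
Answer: $-9902$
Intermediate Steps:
$C = 993$ ($C = - \frac{\left(-8737 + 7790\right) - 7990}{9} = - \frac{-947 - 7990}{9} = \left(- \frac{1}{9}\right) \left(-8937\right) = 993$)
$U = -993$ ($U = \left(-1\right) 993 = -993$)
$\left(-23410 + U\right) + \left(-1068 + 15569\right) = \left(-23410 - 993\right) + \left(-1068 + 15569\right) = -24403 + 14501 = -9902$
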